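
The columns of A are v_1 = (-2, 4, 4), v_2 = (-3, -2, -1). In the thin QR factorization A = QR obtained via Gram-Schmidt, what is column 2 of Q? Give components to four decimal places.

e_2 = (-0.9245, -0.3698, -0.0925)

v_1 = (-2, 4, 4); ‖v_1‖ = 6.0000, so e_1 = (-0.3333, 0.6667, 0.6667).
e_1·v_2 = (-0.3333)·(-3) + 0.6667·(-2) + 0.6667·(-1) = -1.0000.
u_2 = v_2 + 1.0000·e_1 = (-3.3333, -1.3333, -0.3333).
‖u_2‖ = 3.6056, so e_2 = (-0.9245, -0.3698, -0.0925).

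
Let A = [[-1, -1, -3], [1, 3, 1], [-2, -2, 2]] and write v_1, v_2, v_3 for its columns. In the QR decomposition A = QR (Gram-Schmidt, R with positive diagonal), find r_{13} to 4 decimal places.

r_{13} = 0.0000

q_1 = v_1/‖v_1‖ = (-1, 1, -2)/2.4495 = (-0.4082, 0.4082, -0.8165).
r_{13} = q_1·v_3 = 0.0000.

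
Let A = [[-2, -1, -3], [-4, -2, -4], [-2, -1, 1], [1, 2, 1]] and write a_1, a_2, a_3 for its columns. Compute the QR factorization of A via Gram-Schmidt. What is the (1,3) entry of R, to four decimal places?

r_{13} = 4.2000

a_1 = (-2, -4, -2, 1); ‖a_1‖ = 5.0000, so q_1 = (-0.4000, -0.8000, -0.4000, 0.2000).
r_{13} = q_1·a_3 = 4.2000.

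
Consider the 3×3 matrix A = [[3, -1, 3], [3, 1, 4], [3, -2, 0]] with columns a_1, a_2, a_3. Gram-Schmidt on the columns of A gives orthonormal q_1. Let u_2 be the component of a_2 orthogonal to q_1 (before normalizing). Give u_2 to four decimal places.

u_2 = (-0.3333, 1.6667, -1.3333)

q_1 = a_1/‖a_1‖ = (3, 3, 3)/5.1962 = (0.5774, 0.5774, 0.5774).
r_{12} = q_1·a_2 = -1.1547.
u_2 = a_2 + 1.1547·q_1 = (-0.3333, 1.6667, -1.3333).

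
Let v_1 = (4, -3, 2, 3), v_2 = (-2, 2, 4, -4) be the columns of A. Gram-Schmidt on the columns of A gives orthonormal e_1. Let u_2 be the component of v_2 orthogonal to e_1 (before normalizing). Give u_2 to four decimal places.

u_2 = (-0.1053, 0.5789, 4.9474, -2.5789)

e_1 = v_1/‖v_1‖ = (4, -3, 2, 3)/6.1644 = (0.6489, -0.4867, 0.3244, 0.4867).
r_{12} = e_1·v_2 = -2.9200.
u_2 = v_2 + 2.9200·e_1 = (-0.1053, 0.5789, 4.9474, -2.5789).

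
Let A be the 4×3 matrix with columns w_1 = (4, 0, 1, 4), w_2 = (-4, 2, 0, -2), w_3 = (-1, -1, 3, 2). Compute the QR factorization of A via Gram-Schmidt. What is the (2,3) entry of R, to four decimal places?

w_1 = (4, 0, 1, 4); ‖w_1‖ = 5.7446, so q_1 = (0.6963, 0.0000, 0.1741, 0.6963).
q_1·w_2 = 0.6963·(-4) + 0.0000·2 + 0.1741·0 + 0.6963·(-2) = -4.1779.
u_2 = w_2 + 4.1779·q_1 = (-1.0909, 2.0000, 0.7273, 0.9091).
‖u_2‖ = 2.5584, so q_2 = (-0.4264, 0.7817, 0.2843, 0.3553).
r_{23} = q_2·w_3 = 1.2081.

r_{23} = 1.2081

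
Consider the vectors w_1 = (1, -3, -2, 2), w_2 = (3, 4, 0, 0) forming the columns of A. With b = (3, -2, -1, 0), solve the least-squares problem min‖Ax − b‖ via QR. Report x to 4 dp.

x = (0.7696, 0.3171)

w_1 = (1, -3, -2, 2); ‖w_1‖ = 4.2426, so q_1 = (0.2357, -0.7071, -0.4714, 0.4714).
q_1·w_2 = 0.2357·3 + (-0.7071)·4 + (-0.4714)·0 + 0.4714·0 = -2.1213.
u_2 = w_2 + 2.1213·q_1 = (3.5000, 2.5000, -1.0000, 1.0000).
‖u_2‖ = 4.5277, so q_2 = (0.7730, 0.5522, -0.2209, 0.2209).
Qᵀb = (2.5927, 1.4356).
Back-substitute: x_2 = 1.4356/4.5277 = 0.3171.
x_1 = (2.5927 + 2.1213·0.3171)/4.2426 = 0.7696.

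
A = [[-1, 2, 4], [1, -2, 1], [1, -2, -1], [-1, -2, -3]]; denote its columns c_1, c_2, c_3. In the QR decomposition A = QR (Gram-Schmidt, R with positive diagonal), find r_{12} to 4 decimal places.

q_1 = c_1/‖c_1‖ = (-1, 1, 1, -1)/2.0000 = (-0.5000, 0.5000, 0.5000, -0.5000).
r_{12} = q_1·c_2 = -2.0000.

r_{12} = -2.0000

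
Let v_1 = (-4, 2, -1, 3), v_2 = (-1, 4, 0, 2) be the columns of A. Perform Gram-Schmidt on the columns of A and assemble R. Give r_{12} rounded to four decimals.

v_1 = (-4, 2, -1, 3); ‖v_1‖ = 5.4772, so e_1 = (-0.7303, 0.3651, -0.1826, 0.5477).
r_{12} = e_1·v_2 = 3.2863.

r_{12} = 3.2863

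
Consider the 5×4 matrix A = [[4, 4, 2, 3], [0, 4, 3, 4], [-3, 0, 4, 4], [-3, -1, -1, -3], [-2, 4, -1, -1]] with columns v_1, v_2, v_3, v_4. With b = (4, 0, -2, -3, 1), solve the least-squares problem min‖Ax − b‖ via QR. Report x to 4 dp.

x = (0.5426, 0.3318, -0.7455, 0.4981)

v_1 = (4, 0, -3, -3, -2); ‖v_1‖ = 6.1644, so e_1 = (0.6489, 0.0000, -0.4867, -0.4867, -0.3244).
e_1·v_2 = 0.6489·4 + 0.0000·4 + (-0.4867)·0 + (-0.4867)·(-1) + (-0.3244)·4 = 1.7844.
u_2 = v_2 − 1.7844·e_1 = (2.8421, 4.0000, 0.8684, -0.1316, 4.5789).
‖u_2‖ = 6.7687, so e_2 = (0.4199, 0.5910, 0.1283, -0.0194, 0.6765).
e_1·v_3 = 0.6489·2 + 0.0000·3 + (-0.4867)·4 + (-0.4867)·(-1) + (-0.3244)·(-1) = 0.1622; e_2·v_3 = 0.4199·2 + 0.5910·3 + 0.1283·4 + (-0.0194)·(-1) + 0.6765·(-1) = 2.4688.
u_3 = v_3 − 0.1622·e_1 − 2.4688·e_2 = (0.8581, 1.5411, 3.7622, -0.8731, -2.6175).
‖u_3‖ = 4.9879, so e_3 = (0.1720, 0.3090, 0.7543, -0.1750, -0.5248).
e_1·v_4 = 0.6489·3 + 0.0000·4 + (-0.4867)·4 + (-0.4867)·(-3) + (-0.3244)·(-1) = 1.7844; e_2·v_4 = 0.4199·3 + 0.5910·4 + 0.1283·4 + (-0.0194)·(-3) + 0.6765·(-1) = 3.5185; e_3·v_4 = 0.1720·3 + 0.3090·4 + 0.7543·4 + (-0.1750)·(-3) + (-0.5248)·(-1) = 5.8189.
u_4 = v_4 − 1.7844·e_1 − 3.5185·e_2 − 5.8189·e_3 = (-0.6364, 0.1229, 0.0279, -1.0447, 0.2523).
‖u_4‖ = 1.2553, so e_4 = (-0.5069, 0.0979, 0.0223, -0.8322, 0.2010).
Qᵀb = (4.7044, 2.1578, -0.8200, 0.6253).
Back-substitute: x_4 = 0.6253/1.2553 = 0.4981.
x_3 = (-0.8200 − 5.8189·0.4981)/4.9879 = -0.7455.
x_2 = (2.1578 − 2.4688·(-0.7455) − 3.5185·0.4981)/6.7687 = 0.3318.
x_1 = (4.7044 − 1.7844·0.3318 − 0.1622·(-0.7455) − 1.7844·0.4981)/6.1644 = 0.5426.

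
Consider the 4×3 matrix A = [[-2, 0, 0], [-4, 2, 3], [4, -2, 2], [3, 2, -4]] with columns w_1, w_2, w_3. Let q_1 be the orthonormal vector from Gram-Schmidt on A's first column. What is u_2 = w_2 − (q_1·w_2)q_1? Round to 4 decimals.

u_2 = (-0.4444, 1.1111, -1.1111, 2.6667)

w_1 = (-2, -4, 4, 3); ‖w_1‖ = 6.7082, so q_1 = (-0.2981, -0.5963, 0.5963, 0.4472).
q_1·w_2 = (-0.2981)·0 + (-0.5963)·2 + 0.5963·(-2) + 0.4472·2 = -1.4907.
u_2 = w_2 + 1.4907·q_1 = (-0.4444, 1.1111, -1.1111, 2.6667).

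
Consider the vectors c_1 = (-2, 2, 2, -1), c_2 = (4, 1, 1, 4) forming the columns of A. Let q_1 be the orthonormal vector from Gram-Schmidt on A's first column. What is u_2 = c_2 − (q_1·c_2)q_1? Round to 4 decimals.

u_2 = (2.7692, 2.2308, 2.2308, 3.3846)

c_1 = (-2, 2, 2, -1); ‖c_1‖ = 3.6056, so q_1 = (-0.5547, 0.5547, 0.5547, -0.2774).
q_1·c_2 = (-0.5547)·4 + 0.5547·1 + 0.5547·1 + (-0.2774)·4 = -2.2188.
u_2 = c_2 + 2.2188·q_1 = (2.7692, 2.2308, 2.2308, 3.3846).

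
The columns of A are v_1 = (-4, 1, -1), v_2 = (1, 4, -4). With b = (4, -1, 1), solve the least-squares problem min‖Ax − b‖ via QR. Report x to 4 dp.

v_1 = (-4, 1, -1); ‖v_1‖ = 4.2426, so q_1 = (-0.9428, 0.2357, -0.2357).
q_1·v_2 = (-0.9428)·1 + 0.2357·4 + (-0.2357)·(-4) = 0.9428.
u_2 = v_2 − 0.9428·q_1 = (1.8889, 3.7778, -3.7778).
‖u_2‖ = 5.6667, so q_2 = (0.3333, 0.6667, -0.6667).
Qᵀb = (-4.2426, 0.0000).
Back-substitute: x_2 = 0.0000/5.6667 = 0.0000.
x_1 = (-4.2426 − 0.9428·0.0000)/4.2426 = -1.0000.

x = (-1.0000, 0.0000)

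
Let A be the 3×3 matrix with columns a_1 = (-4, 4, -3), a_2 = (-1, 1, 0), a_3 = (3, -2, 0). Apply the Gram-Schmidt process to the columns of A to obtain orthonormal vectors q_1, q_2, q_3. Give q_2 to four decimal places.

a_1 = (-4, 4, -3); ‖a_1‖ = 6.4031, so q_1 = (-0.6247, 0.6247, -0.4685).
q_1·a_2 = (-0.6247)·(-1) + 0.6247·1 + (-0.4685)·0 = 1.2494.
u_2 = a_2 − 1.2494·q_1 = (-0.2195, 0.2195, 0.5854).
‖u_2‖ = 0.6626, so q_2 = (-0.3313, 0.3313, 0.8835).

q_2 = (-0.3313, 0.3313, 0.8835)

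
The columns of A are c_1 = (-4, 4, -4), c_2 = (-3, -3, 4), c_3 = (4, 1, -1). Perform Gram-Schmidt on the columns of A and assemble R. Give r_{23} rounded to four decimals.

r_{23} = -4.0467

c_1 = (-4, 4, -4); ‖c_1‖ = 6.9282, so q_1 = (-0.5774, 0.5774, -0.5774).
q_1·c_2 = (-0.5774)·(-3) + 0.5774·(-3) + (-0.5774)·4 = -2.3094.
u_2 = c_2 + 2.3094·q_1 = (-4.3333, -1.6667, 2.6667).
‖u_2‖ = 5.3541, so q_2 = (-0.8093, -0.3113, 0.4981).
r_{23} = q_2·c_3 = -4.0467.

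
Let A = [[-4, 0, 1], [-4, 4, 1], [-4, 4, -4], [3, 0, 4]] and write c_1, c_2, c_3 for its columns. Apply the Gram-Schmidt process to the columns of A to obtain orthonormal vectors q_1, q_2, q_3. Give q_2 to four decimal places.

c_1 = (-4, -4, -4, 3); ‖c_1‖ = 7.5498, so q_1 = (-0.5298, -0.5298, -0.5298, 0.3974).
q_1·c_2 = (-0.5298)·0 + (-0.5298)·4 + (-0.5298)·4 + 0.3974·0 = -4.2385.
u_2 = c_2 + 4.2385·q_1 = (-2.2456, 1.7544, 1.7544, 1.6842).
‖u_2‖ = 3.7463, so q_2 = (-0.5994, 0.4683, 0.4683, 0.4496).

q_2 = (-0.5994, 0.4683, 0.4683, 0.4496)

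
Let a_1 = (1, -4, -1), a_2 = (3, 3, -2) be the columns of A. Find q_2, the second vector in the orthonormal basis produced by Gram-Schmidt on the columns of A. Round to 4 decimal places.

q_2 = (0.7718, 0.3290, -0.5441)

a_1 = (1, -4, -1); ‖a_1‖ = 4.2426, so q_1 = (0.2357, -0.9428, -0.2357).
q_1·a_2 = 0.2357·3 + (-0.9428)·3 + (-0.2357)·(-2) = -1.6499.
u_2 = a_2 + 1.6499·q_1 = (3.3889, 1.4444, -2.3889).
‖u_2‖ = 4.3906, so q_2 = (0.7718, 0.3290, -0.5441).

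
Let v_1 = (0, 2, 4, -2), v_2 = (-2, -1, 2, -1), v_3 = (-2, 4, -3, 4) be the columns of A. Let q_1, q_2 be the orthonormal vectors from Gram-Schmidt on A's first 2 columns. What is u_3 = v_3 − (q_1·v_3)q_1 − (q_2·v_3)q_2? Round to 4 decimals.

q_1 = v_1/‖v_1‖ = (0, 2, 4, -2)/4.8990 = (0.0000, 0.4082, 0.8165, -0.4082).
r_{12} = q_1·v_2 = 1.6330.
u_2 = v_2 − 1.6330·q_1 = (-2.0000, -1.6667, 0.6667, -0.3333).
‖u_2‖ = 2.7080, so q_2 = (-0.7385, -0.6155, 0.2462, -0.1231).
r_{13} = q_1·v_3 = -2.4495; r_{23} = q_2·v_3 = -2.2156.
u_3 = v_3 + 2.4495·q_1 + 2.2156·q_2 = (-3.6364, 3.6364, -0.4545, 2.7273).

u_3 = (-3.6364, 3.6364, -0.4545, 2.7273)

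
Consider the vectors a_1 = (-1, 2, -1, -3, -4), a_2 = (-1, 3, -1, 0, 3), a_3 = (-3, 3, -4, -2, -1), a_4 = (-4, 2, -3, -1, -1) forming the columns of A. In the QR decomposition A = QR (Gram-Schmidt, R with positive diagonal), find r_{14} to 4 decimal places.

a_1 = (-1, 2, -1, -3, -4); ‖a_1‖ = 5.5678, so q_1 = (-0.1796, 0.3592, -0.1796, -0.5388, -0.7184).
r_{14} = q_1·a_4 = 3.2329.

r_{14} = 3.2329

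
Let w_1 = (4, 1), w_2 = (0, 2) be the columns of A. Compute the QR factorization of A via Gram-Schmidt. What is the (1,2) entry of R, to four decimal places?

r_{12} = 0.4851

e_1 = w_1/‖w_1‖ = (4, 1)/4.1231 = (0.9701, 0.2425).
r_{12} = e_1·w_2 = 0.4851.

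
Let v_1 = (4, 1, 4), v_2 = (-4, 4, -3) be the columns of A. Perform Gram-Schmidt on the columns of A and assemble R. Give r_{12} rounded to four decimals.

q_1 = v_1/‖v_1‖ = (4, 1, 4)/5.7446 = (0.6963, 0.1741, 0.6963).
r_{12} = q_1·v_2 = -4.1779.

r_{12} = -4.1779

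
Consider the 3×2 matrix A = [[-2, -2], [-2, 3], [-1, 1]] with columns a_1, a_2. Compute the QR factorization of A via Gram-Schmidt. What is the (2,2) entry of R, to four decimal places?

a_1 = (-2, -2, -1); ‖a_1‖ = 3.0000, so e_1 = (-0.6667, -0.6667, -0.3333).
e_1·a_2 = (-0.6667)·(-2) + (-0.6667)·3 + (-0.3333)·1 = -1.0000.
u_2 = a_2 + 1.0000·e_1 = (-2.6667, 2.3333, 0.6667).
r_{22} = ‖u_2‖ = 3.6056.

r_{22} = 3.6056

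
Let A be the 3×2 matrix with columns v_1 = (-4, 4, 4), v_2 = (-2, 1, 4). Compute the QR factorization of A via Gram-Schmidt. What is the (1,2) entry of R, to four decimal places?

r_{12} = 4.0415

e_1 = v_1/‖v_1‖ = (-4, 4, 4)/6.9282 = (-0.5774, 0.5774, 0.5774).
r_{12} = e_1·v_2 = 4.0415.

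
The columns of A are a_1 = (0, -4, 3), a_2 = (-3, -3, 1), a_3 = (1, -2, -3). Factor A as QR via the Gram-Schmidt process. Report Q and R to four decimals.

Q = [[0.0000, -0.9487, 0.3162], [-0.8000, -0.1897, -0.5692], [0.6000, -0.2530, -0.7589]], R = [[5.0000, 3.0000, -0.2000], [0.0000, 3.1623, 0.1897], [0.0000, 0.0000, 3.7315]]

a_1 = (0, -4, 3); ‖a_1‖ = 5.0000, so e_1 = (0.0000, -0.8000, 0.6000).
e_1·a_2 = 0.0000·(-3) + (-0.8000)·(-3) + 0.6000·1 = 3.0000.
u_2 = a_2 − 3.0000·e_1 = (-3.0000, -0.6000, -0.8000).
‖u_2‖ = 3.1623, so e_2 = (-0.9487, -0.1897, -0.2530).
e_1·a_3 = 0.0000·1 + (-0.8000)·(-2) + 0.6000·(-3) = -0.2000; e_2·a_3 = (-0.9487)·1 + (-0.1897)·(-2) + (-0.2530)·(-3) = 0.1897.
u_3 = a_3 + 0.2000·e_1 − 0.1897·e_2 = (1.1800, -2.1240, -2.8320).
‖u_3‖ = 3.7315, so e_3 = (0.3162, -0.5692, -0.7589).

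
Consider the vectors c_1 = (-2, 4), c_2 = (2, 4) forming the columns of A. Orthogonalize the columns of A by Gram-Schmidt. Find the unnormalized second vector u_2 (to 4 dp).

u_2 = (3.2000, 1.6000)

q_1 = c_1/‖c_1‖ = (-2, 4)/4.4721 = (-0.4472, 0.8944).
r_{12} = q_1·c_2 = 2.6833.
u_2 = c_2 − 2.6833·q_1 = (3.2000, 1.6000).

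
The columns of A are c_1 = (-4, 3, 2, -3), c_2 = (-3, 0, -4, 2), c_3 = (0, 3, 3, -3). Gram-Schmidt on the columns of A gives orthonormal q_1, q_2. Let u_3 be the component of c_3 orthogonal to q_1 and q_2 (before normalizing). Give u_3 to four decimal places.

c_1 = (-4, 3, 2, -3); ‖c_1‖ = 6.1644, so q_1 = (-0.6489, 0.4867, 0.3244, -0.4867).
q_1·c_2 = (-0.6489)·(-3) + 0.4867·0 + 0.3244·(-4) + (-0.4867)·2 = -0.3244.
u_2 = c_2 + 0.3244·q_1 = (-3.2105, 0.1579, -3.8947, 1.8421).
‖u_2‖ = 5.3754, so q_2 = (-0.5973, 0.0294, -0.7246, 0.3427).
q_1·c_3 = (-0.6489)·0 + 0.4867·3 + 0.3244·3 + (-0.4867)·(-3) = 3.8933; q_2·c_3 = (-0.5973)·0 + 0.0294·3 + (-0.7246)·3 + 0.3427·(-3) = -3.1136.
u_3 = c_3 − 3.8933·q_1 + 3.1136·q_2 = (0.6667, 1.1967, -0.5191, -0.0383).

u_3 = (0.6667, 1.1967, -0.5191, -0.0383)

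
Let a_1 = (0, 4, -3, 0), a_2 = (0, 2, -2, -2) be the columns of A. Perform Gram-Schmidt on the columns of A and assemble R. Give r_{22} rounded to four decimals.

r_{22} = 2.0396

e_1 = a_1/‖a_1‖ = (0, 4, -3, 0)/5.0000 = (0.0000, 0.8000, -0.6000, 0.0000).
r_{12} = e_1·a_2 = 2.8000.
u_2 = a_2 − 2.8000·e_1 = (0.0000, -0.2400, -0.3200, -2.0000).
r_{22} = ‖u_2‖ = 2.0396.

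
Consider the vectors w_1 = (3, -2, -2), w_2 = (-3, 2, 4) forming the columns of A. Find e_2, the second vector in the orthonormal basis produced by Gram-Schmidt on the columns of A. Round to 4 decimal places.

e_1 = w_1/‖w_1‖ = (3, -2, -2)/4.1231 = (0.7276, -0.4851, -0.4851).
r_{12} = e_1·w_2 = -5.0932.
u_2 = w_2 + 5.0932·e_1 = (0.7059, -0.4706, 1.5294).
‖u_2‖ = 1.7489, so e_2 = (0.4036, -0.2691, 0.8745).

e_2 = (0.4036, -0.2691, 0.8745)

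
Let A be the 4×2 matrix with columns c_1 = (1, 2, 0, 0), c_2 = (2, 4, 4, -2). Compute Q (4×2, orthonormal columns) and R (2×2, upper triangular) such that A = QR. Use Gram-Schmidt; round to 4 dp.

c_1 = (1, 2, 0, 0); ‖c_1‖ = 2.2361, so q_1 = (0.4472, 0.8944, 0.0000, 0.0000).
q_1·c_2 = 0.4472·2 + 0.8944·4 + 0.0000·4 + 0.0000·(-2) = 4.4721.
u_2 = c_2 − 4.4721·q_1 = (0.0000, 0.0000, 4.0000, -2.0000).
‖u_2‖ = 4.4721, so q_2 = (0.0000, 0.0000, 0.8944, -0.4472).

Q = [[0.4472, 0.0000], [0.8944, 0.0000], [0.0000, 0.8944], [0.0000, -0.4472]], R = [[2.2361, 4.4721], [0.0000, 4.4721]]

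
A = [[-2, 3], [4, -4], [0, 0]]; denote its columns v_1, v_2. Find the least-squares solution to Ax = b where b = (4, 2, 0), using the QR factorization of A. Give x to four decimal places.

x = (5.5000, 5.0000)

v_1 = (-2, 4, 0); ‖v_1‖ = 4.4721, so q_1 = (-0.4472, 0.8944, 0.0000).
q_1·v_2 = (-0.4472)·3 + 0.8944·(-4) + 0.0000·0 = -4.9193.
u_2 = v_2 + 4.9193·q_1 = (0.8000, 0.4000, 0.0000).
‖u_2‖ = 0.8944, so q_2 = (0.8944, 0.4472, 0.0000).
Qᵀb = (0.0000, 4.4721).
Back-substitute: x_2 = 4.4721/0.8944 = 5.0000.
x_1 = (0.0000 + 4.9193·5.0000)/4.4721 = 5.5000.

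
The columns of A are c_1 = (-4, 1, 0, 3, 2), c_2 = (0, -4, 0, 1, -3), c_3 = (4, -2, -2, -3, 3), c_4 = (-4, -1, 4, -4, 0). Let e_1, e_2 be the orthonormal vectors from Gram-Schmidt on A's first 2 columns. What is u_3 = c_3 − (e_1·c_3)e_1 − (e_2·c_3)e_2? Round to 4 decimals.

u_3 = (0.8591, -2.6758, -2.0000, -0.2791, 3.4747)

c_1 = (-4, 1, 0, 3, 2); ‖c_1‖ = 5.4772, so e_1 = (-0.7303, 0.1826, 0.0000, 0.5477, 0.3651).
e_1·c_2 = (-0.7303)·0 + 0.1826·(-4) + 0.0000·0 + 0.5477·1 + 0.3651·(-3) = -1.2780.
u_2 = c_2 + 1.2780·e_1 = (-0.9333, -3.7667, 0.0000, 1.7000, -2.5333).
‖u_2‖ = 4.9363, so e_2 = (-0.1891, -0.7631, 0.0000, 0.3444, -0.5132).
e_1·c_3 = (-0.7303)·4 + 0.1826·(-2) + 0.0000·(-2) + 0.5477·(-3) + 0.3651·3 = -3.8341; e_2·c_3 = (-0.1891)·4 + (-0.7631)·(-2) + 0.0000·(-2) + 0.3444·(-3) + (-0.5132)·3 = -1.8030.
u_3 = c_3 + 3.8341·e_1 + 1.8030·e_2 = (0.8591, -2.6758, -2.0000, -0.2791, 3.4747).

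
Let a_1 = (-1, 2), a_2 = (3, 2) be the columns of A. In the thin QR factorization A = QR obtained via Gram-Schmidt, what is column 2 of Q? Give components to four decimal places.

q_1 = a_1/‖a_1‖ = (-1, 2)/2.2361 = (-0.4472, 0.8944).
r_{12} = q_1·a_2 = 0.4472.
u_2 = a_2 − 0.4472·q_1 = (3.2000, 1.6000).
‖u_2‖ = 3.5777, so q_2 = (0.8944, 0.4472).

q_2 = (0.8944, 0.4472)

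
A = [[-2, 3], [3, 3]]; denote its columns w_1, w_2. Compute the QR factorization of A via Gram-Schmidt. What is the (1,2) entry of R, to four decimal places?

e_1 = w_1/‖w_1‖ = (-2, 3)/3.6056 = (-0.5547, 0.8321).
r_{12} = e_1·w_2 = 0.8321.

r_{12} = 0.8321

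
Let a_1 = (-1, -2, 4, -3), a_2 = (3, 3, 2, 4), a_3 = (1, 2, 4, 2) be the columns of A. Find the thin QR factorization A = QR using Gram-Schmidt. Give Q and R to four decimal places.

a_1 = (-1, -2, 4, -3); ‖a_1‖ = 5.4772, so q_1 = (-0.1826, -0.3651, 0.7303, -0.5477).
q_1·a_2 = (-0.1826)·3 + (-0.3651)·3 + 0.7303·2 + (-0.5477)·4 = -2.3735.
u_2 = a_2 + 2.3735·q_1 = (2.5667, 2.1333, 3.7333, 2.7000).
‖u_2‖ = 5.6892, so q_2 = (0.4511, 0.3750, 0.6562, 0.4746).
q_1·a_3 = (-0.1826)·1 + (-0.3651)·2 + 0.7303·4 + (-0.5477)·2 = 0.9129; q_2·a_3 = 0.4511·1 + 0.3750·2 + 0.6562·4 + 0.4746·2 = 4.7752.
u_3 = a_3 − 0.9129·q_1 − 4.7752·q_2 = (-0.9876, 0.5427, 0.1998, 0.2338).
‖u_3‖ = 1.1681, so q_3 = (-0.8455, 0.4646, 0.1710, 0.2001).

Q = [[-0.1826, 0.4511, -0.8455], [-0.3651, 0.3750, 0.4646], [0.7303, 0.6562, 0.1710], [-0.5477, 0.4746, 0.2001]], R = [[5.4772, -2.3735, 0.9129], [0.0000, 5.6892, 4.7752], [0.0000, 0.0000, 1.1681]]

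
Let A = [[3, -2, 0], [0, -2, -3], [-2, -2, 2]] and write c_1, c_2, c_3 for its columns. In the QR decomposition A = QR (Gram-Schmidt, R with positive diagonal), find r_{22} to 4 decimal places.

c_1 = (3, 0, -2); ‖c_1‖ = 3.6056, so q_1 = (0.8321, 0.0000, -0.5547).
q_1·c_2 = 0.8321·(-2) + 0.0000·(-2) + (-0.5547)·(-2) = -0.5547.
u_2 = c_2 + 0.5547·q_1 = (-1.5385, -2.0000, -2.3077).
r_{22} = ‖u_2‖ = 3.4194.

r_{22} = 3.4194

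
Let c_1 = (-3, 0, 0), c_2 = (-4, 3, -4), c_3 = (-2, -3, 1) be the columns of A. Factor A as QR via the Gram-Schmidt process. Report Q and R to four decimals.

c_1 = (-3, 0, 0); ‖c_1‖ = 3.0000, so q_1 = (-1.0000, 0.0000, 0.0000).
q_1·c_2 = (-1.0000)·(-4) + 0.0000·3 + 0.0000·(-4) = 4.0000.
u_2 = c_2 − 4.0000·q_1 = (0.0000, 3.0000, -4.0000).
‖u_2‖ = 5.0000, so q_2 = (0.0000, 0.6000, -0.8000).
q_1·c_3 = (-1.0000)·(-2) + 0.0000·(-3) + 0.0000·1 = 2.0000; q_2·c_3 = 0.0000·(-2) + 0.6000·(-3) + (-0.8000)·1 = -2.6000.
u_3 = c_3 − 2.0000·q_1 + 2.6000·q_2 = (0.0000, -1.4400, -1.0800).
‖u_3‖ = 1.8000, so q_3 = (0.0000, -0.8000, -0.6000).

Q = [[-1.0000, 0.0000, 0.0000], [0.0000, 0.6000, -0.8000], [0.0000, -0.8000, -0.6000]], R = [[3.0000, 4.0000, 2.0000], [0.0000, 5.0000, -2.6000], [0.0000, 0.0000, 1.8000]]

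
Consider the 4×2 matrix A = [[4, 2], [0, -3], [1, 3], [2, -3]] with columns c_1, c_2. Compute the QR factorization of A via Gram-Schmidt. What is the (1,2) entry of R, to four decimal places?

e_1 = c_1/‖c_1‖ = (4, 0, 1, 2)/4.5826 = (0.8729, 0.0000, 0.2182, 0.4364).
r_{12} = e_1·c_2 = 1.0911.

r_{12} = 1.0911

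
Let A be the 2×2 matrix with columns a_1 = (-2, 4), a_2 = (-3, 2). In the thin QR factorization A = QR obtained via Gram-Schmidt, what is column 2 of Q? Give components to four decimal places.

q_1 = a_1/‖a_1‖ = (-2, 4)/4.4721 = (-0.4472, 0.8944).
r_{12} = q_1·a_2 = 3.1305.
u_2 = a_2 − 3.1305·q_1 = (-1.6000, -0.8000).
‖u_2‖ = 1.7889, so q_2 = (-0.8944, -0.4472).

q_2 = (-0.8944, -0.4472)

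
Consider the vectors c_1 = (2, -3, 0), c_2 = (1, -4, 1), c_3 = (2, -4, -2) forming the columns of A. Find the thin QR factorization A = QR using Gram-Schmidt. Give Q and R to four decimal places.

e_1 = c_1/‖c_1‖ = (2, -3, 0)/3.6056 = (0.5547, -0.8321, 0.0000).
r_{12} = e_1·c_2 = 3.8829.
u_2 = c_2 − 3.8829·e_1 = (-1.1538, -0.7692, 1.0000).
‖u_2‖ = 1.7097, so e_2 = (-0.6749, -0.4499, 0.5849).
r_{13} = e_1·c_3 = 4.4376; r_{23} = e_2·c_3 = -0.7199.
u_3 = c_3 − 4.4376·e_1 + 0.7199·e_2 = (-0.9474, -0.6316, -1.5789).
‖u_3‖ = 1.9467, so e_3 = (-0.4867, -0.3244, -0.8111).

Q = [[0.5547, -0.6749, -0.4867], [-0.8321, -0.4499, -0.3244], [0.0000, 0.5849, -0.8111]], R = [[3.6056, 3.8829, 4.4376], [0.0000, 1.7097, -0.7199], [0.0000, 0.0000, 1.9467]]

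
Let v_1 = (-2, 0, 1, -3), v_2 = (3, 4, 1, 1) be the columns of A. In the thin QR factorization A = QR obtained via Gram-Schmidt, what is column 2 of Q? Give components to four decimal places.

v_1 = (-2, 0, 1, -3); ‖v_1‖ = 3.7417, so q_1 = (-0.5345, 0.0000, 0.2673, -0.8018).
q_1·v_2 = (-0.5345)·3 + 0.0000·4 + 0.2673·1 + (-0.8018)·1 = -2.1381.
u_2 = v_2 + 2.1381·q_1 = (1.8571, 4.0000, 1.5714, -0.7143).
‖u_2‖ = 4.7359, so q_2 = (0.3921, 0.8446, 0.3318, -0.1508).

q_2 = (0.3921, 0.8446, 0.3318, -0.1508)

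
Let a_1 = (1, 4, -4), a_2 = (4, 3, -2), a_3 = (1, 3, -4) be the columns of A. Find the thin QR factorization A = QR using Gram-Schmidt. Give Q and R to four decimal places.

a_1 = (1, 4, -4); ‖a_1‖ = 5.7446, so e_1 = (0.1741, 0.6963, -0.6963).
e_1·a_2 = 0.1741·4 + 0.6963·3 + (-0.6963)·(-2) = 4.1779.
u_2 = a_2 − 4.1779·e_1 = (3.2727, 0.0909, 0.9091).
‖u_2‖ = 3.3979, so e_2 = (0.9632, 0.0268, 0.2675).
e_1·a_3 = 0.1741·1 + 0.6963·3 + (-0.6963)·(-4) = 5.0483; e_2·a_3 = 0.9632·1 + 0.0268·3 + 0.2675·(-4) = -0.0268.
u_3 = a_3 − 5.0483·e_1 + 0.0268·e_2 = (0.1470, -0.5144, -0.4777).
‖u_3‖ = 0.7172, so e_3 = (0.2049, -0.7172, -0.6660).

Q = [[0.1741, 0.9632, 0.2049], [0.6963, 0.0268, -0.7172], [-0.6963, 0.2675, -0.6660]], R = [[5.7446, 4.1779, 5.0483], [0.0000, 3.3979, -0.0268], [0.0000, 0.0000, 0.7172]]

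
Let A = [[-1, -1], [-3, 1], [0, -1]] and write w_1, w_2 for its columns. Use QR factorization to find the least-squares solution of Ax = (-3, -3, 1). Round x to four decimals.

w_1 = (-1, -3, 0); ‖w_1‖ = 3.1623, so e_1 = (-0.3162, -0.9487, 0.0000).
e_1·w_2 = (-0.3162)·(-1) + (-0.9487)·1 + 0.0000·(-1) = -0.6325.
u_2 = w_2 + 0.6325·e_1 = (-1.2000, 0.4000, -1.0000).
‖u_2‖ = 1.6125, so e_2 = (-0.7442, 0.2481, -0.6202).
Qᵀb = (3.7947, 0.8682).
Back-substitute: x_2 = 0.8682/1.6125 = 0.5385.
x_1 = (3.7947 + 0.6325·0.5385)/3.1623 = 1.3077.

x = (1.3077, 0.5385)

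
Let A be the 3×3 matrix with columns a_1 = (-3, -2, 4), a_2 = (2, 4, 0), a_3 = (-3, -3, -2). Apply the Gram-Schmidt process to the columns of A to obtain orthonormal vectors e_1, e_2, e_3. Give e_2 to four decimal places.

e_1 = a_1/‖a_1‖ = (-3, -2, 4)/5.3852 = (-0.5571, -0.3714, 0.7428).
r_{12} = e_1·a_2 = -2.5997.
u_2 = a_2 + 2.5997·e_1 = (0.5517, 3.0345, 1.9310).
‖u_2‖ = 3.6389, so e_2 = (0.1516, 0.8339, 0.5307).

e_2 = (0.1516, 0.8339, 0.5307)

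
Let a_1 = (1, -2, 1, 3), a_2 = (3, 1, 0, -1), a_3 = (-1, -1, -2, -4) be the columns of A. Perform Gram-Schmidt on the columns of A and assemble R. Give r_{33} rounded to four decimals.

r_{33} = 3.2332

a_1 = (1, -2, 1, 3); ‖a_1‖ = 3.8730, so e_1 = (0.2582, -0.5164, 0.2582, 0.7746).
e_1·a_2 = 0.2582·3 + (-0.5164)·1 + 0.2582·0 + 0.7746·(-1) = -0.5164.
u_2 = a_2 + 0.5164·e_1 = (3.1333, 0.7333, 0.1333, -0.6000).
‖u_2‖ = 3.2762, so e_2 = (0.9564, 0.2238, 0.0407, -0.1831).
e_1·a_3 = 0.2582·(-1) + (-0.5164)·(-1) + 0.2582·(-2) + 0.7746·(-4) = -3.3566; e_2·a_3 = 0.9564·(-1) + 0.2238·(-1) + 0.0407·(-2) + (-0.1831)·(-4) = -0.5291.
u_3 = a_3 + 3.3566·e_1 + 0.5291·e_2 = (0.3727, -2.6149, -1.1118, -1.4969).
r_{33} = ‖u_3‖ = 3.2332.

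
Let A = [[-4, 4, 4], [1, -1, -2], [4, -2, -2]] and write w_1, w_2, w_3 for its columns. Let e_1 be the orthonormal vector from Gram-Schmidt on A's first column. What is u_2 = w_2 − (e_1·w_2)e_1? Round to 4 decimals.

w_1 = (-4, 1, 4); ‖w_1‖ = 5.7446, so e_1 = (-0.6963, 0.1741, 0.6963).
e_1·w_2 = (-0.6963)·4 + 0.1741·(-1) + 0.6963·(-2) = -4.3519.
u_2 = w_2 + 4.3519·e_1 = (0.9697, -0.2424, 1.0303).

u_2 = (0.9697, -0.2424, 1.0303)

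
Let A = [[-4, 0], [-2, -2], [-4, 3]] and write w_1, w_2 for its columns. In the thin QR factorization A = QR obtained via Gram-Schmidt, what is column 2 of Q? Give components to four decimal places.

w_1 = (-4, -2, -4); ‖w_1‖ = 6.0000, so e_1 = (-0.6667, -0.3333, -0.6667).
e_1·w_2 = (-0.6667)·0 + (-0.3333)·(-2) + (-0.6667)·3 = -1.3333.
u_2 = w_2 + 1.3333·e_1 = (-0.8889, -2.4444, 2.1111).
‖u_2‖ = 3.3500, so e_2 = (-0.2653, -0.7297, 0.6302).

e_2 = (-0.2653, -0.7297, 0.6302)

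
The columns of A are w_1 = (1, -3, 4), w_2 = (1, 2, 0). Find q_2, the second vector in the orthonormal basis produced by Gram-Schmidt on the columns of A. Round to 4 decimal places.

q_2 = (0.5933, 0.7081, 0.3828)

w_1 = (1, -3, 4); ‖w_1‖ = 5.0990, so q_1 = (0.1961, -0.5883, 0.7845).
q_1·w_2 = 0.1961·1 + (-0.5883)·2 + 0.7845·0 = -0.9806.
u_2 = w_2 + 0.9806·q_1 = (1.1923, 1.4231, 0.7692).
‖u_2‖ = 2.0096, so q_2 = (0.5933, 0.7081, 0.3828).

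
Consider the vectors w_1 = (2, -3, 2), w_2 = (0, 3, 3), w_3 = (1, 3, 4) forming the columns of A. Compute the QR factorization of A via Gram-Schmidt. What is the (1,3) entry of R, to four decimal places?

r_{13} = 0.2425

w_1 = (2, -3, 2); ‖w_1‖ = 4.1231, so q_1 = (0.4851, -0.7276, 0.4851).
r_{13} = q_1·w_3 = 0.2425.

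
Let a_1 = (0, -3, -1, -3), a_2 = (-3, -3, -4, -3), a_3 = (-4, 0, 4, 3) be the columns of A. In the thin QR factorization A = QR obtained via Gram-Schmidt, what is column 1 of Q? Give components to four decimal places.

e_1 = (0.0000, -0.6882, -0.2294, -0.6882)

e_1 = a_1/‖a_1‖ = (0, -3, -1, -3)/4.3589 = (0.0000, -0.6882, -0.2294, -0.6882).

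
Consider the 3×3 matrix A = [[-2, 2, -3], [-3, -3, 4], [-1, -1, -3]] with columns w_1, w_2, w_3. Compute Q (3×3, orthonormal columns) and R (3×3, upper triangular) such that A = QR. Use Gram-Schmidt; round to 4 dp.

w_1 = (-2, -3, -1); ‖w_1‖ = 3.7417, so e_1 = (-0.5345, -0.8018, -0.2673).
e_1·w_2 = (-0.5345)·2 + (-0.8018)·(-3) + (-0.2673)·(-1) = 1.6036.
u_2 = w_2 − 1.6036·e_1 = (2.8571, -1.7143, -0.5714).
‖u_2‖ = 3.3806, so e_2 = (0.8452, -0.5071, -0.1690).
e_1·w_3 = (-0.5345)·(-3) + (-0.8018)·4 + (-0.2673)·(-3) = -0.8018; e_2·w_3 = 0.8452·(-3) + (-0.5071)·4 + (-0.1690)·(-3) = -4.0567.
u_3 = w_3 + 0.8018·e_1 + 4.0567·e_2 = (0.0000, 1.3000, -3.9000).
‖u_3‖ = 4.1110, so e_3 = (0.0000, 0.3162, -0.9487).

Q = [[-0.5345, 0.8452, 0.0000], [-0.8018, -0.5071, 0.3162], [-0.2673, -0.1690, -0.9487]], R = [[3.7417, 1.6036, -0.8018], [0.0000, 3.3806, -4.0567], [0.0000, 0.0000, 4.1110]]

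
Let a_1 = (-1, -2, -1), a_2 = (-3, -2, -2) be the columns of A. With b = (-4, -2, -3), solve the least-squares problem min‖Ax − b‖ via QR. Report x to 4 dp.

a_1 = (-1, -2, -1); ‖a_1‖ = 2.4495, so q_1 = (-0.4082, -0.8165, -0.4082).
q_1·a_2 = (-0.4082)·(-3) + (-0.8165)·(-2) + (-0.4082)·(-2) = 3.6742.
u_2 = a_2 − 3.6742·q_1 = (-1.5000, 1.0000, -0.5000).
‖u_2‖ = 1.8708, so q_2 = (-0.8018, 0.5345, -0.2673).
Qᵀb = (4.4907, 2.9399).
Back-substitute: x_2 = 2.9399/1.8708 = 1.5714.
x_1 = (4.4907 − 3.6742·1.5714)/2.4495 = -0.5238.

x = (-0.5238, 1.5714)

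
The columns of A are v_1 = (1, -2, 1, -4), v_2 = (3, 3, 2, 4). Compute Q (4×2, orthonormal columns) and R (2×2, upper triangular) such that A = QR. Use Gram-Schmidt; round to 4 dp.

q_1 = v_1/‖v_1‖ = (1, -2, 1, -4)/4.6904 = (0.2132, -0.4264, 0.2132, -0.8528).
r_{12} = q_1·v_2 = -3.6244.
u_2 = v_2 + 3.6244·q_1 = (3.7727, 1.4545, 2.7727, 0.9091).
‖u_2‖ = 4.9863, so q_2 = (0.7566, 0.2917, 0.5561, 0.1823).

Q = [[0.2132, 0.7566], [-0.4264, 0.2917], [0.2132, 0.5561], [-0.8528, 0.1823]], R = [[4.6904, -3.6244], [0.0000, 4.9863]]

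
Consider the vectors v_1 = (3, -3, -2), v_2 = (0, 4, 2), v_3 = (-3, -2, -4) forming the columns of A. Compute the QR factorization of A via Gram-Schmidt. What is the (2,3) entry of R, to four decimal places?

v_1 = (3, -3, -2); ‖v_1‖ = 4.6904, so q_1 = (0.6396, -0.6396, -0.4264).
q_1·v_2 = 0.6396·0 + (-0.6396)·4 + (-0.4264)·2 = -3.4112.
u_2 = v_2 + 3.4112·q_1 = (2.1818, 1.8182, 0.5455).
‖u_2‖ = 2.8920, so q_2 = (0.7544, 0.6287, 0.1886).
r_{23} = q_2·v_3 = -4.2751.

r_{23} = -4.2751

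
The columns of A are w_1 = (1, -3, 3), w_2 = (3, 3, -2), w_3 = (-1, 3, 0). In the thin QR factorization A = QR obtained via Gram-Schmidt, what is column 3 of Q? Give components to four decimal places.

w_1 = (1, -3, 3); ‖w_1‖ = 4.3589, so q_1 = (0.2294, -0.6882, 0.6882).
q_1·w_2 = 0.2294·3 + (-0.6882)·3 + 0.6882·(-2) = -2.7530.
u_2 = w_2 + 2.7530·q_1 = (3.6316, 1.1053, -0.1053).
‖u_2‖ = 3.7975, so q_2 = (0.9563, 0.2910, -0.0277).
q_1·w_3 = 0.2294·(-1) + (-0.6882)·3 + 0.6882·0 = -2.2942; q_2·w_3 = 0.9563·(-1) + 0.2910·3 + (-0.0277)·0 = -0.0832.
u_3 = w_3 + 2.2942·q_1 + 0.0832·q_2 = (-0.3942, 1.4453, 1.5766).
‖u_3‖ = 2.1748, so q_3 = (-0.1812, 0.6645, 0.7249).

q_3 = (-0.1812, 0.6645, 0.7249)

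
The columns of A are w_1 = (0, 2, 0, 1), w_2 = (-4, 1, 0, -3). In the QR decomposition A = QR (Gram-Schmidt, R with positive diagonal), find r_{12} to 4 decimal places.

r_{12} = -0.4472

w_1 = (0, 2, 0, 1); ‖w_1‖ = 2.2361, so q_1 = (0.0000, 0.8944, 0.0000, 0.4472).
r_{12} = q_1·w_2 = -0.4472.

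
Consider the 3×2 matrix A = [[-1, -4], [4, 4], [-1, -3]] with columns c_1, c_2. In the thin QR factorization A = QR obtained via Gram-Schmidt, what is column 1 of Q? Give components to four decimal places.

c_1 = (-1, 4, -1); ‖c_1‖ = 4.2426, so e_1 = (-0.2357, 0.9428, -0.2357).

e_1 = (-0.2357, 0.9428, -0.2357)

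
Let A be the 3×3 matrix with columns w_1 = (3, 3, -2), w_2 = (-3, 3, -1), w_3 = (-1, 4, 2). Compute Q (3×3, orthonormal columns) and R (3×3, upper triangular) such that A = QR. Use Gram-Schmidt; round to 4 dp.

w_1 = (3, 3, -2); ‖w_1‖ = 4.6904, so e_1 = (0.6396, 0.6396, -0.4264).
e_1·w_2 = 0.6396·(-3) + 0.6396·3 + (-0.4264)·(-1) = 0.4264.
u_2 = w_2 − 0.4264·e_1 = (-3.2727, 2.7273, -0.8182).
‖u_2‖ = 4.3380, so e_2 = (-0.7544, 0.6287, -0.1886).
e_1·w_3 = 0.6396·(-1) + 0.6396·4 + (-0.4264)·2 = 1.0660; e_2·w_3 = (-0.7544)·(-1) + 0.6287·4 + (-0.1886)·2 = 2.8920.
u_3 = w_3 − 1.0660·e_1 − 2.8920·e_2 = (0.5000, 1.5000, 3.0000).
‖u_3‖ = 3.3912, so e_3 = (0.1474, 0.4423, 0.8847).

Q = [[0.6396, -0.7544, 0.1474], [0.6396, 0.6287, 0.4423], [-0.4264, -0.1886, 0.8847]], R = [[4.6904, 0.4264, 1.0660], [0.0000, 4.3380, 2.8920], [0.0000, 0.0000, 3.3912]]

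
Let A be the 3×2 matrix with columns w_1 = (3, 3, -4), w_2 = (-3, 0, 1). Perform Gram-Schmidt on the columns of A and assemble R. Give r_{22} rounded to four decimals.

r_{22} = 2.2426

q_1 = w_1/‖w_1‖ = (3, 3, -4)/5.8310 = (0.5145, 0.5145, -0.6860).
r_{12} = q_1·w_2 = -2.2295.
u_2 = w_2 + 2.2295·q_1 = (-1.8529, 1.1471, -0.5294).
r_{22} = ‖u_2‖ = 2.2426.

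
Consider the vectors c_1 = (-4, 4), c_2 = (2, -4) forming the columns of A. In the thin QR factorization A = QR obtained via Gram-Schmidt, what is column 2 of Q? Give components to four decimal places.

c_1 = (-4, 4); ‖c_1‖ = 5.6569, so q_1 = (-0.7071, 0.7071).
q_1·c_2 = (-0.7071)·2 + 0.7071·(-4) = -4.2426.
u_2 = c_2 + 4.2426·q_1 = (-1.0000, -1.0000).
‖u_2‖ = 1.4142, so q_2 = (-0.7071, -0.7071).

q_2 = (-0.7071, -0.7071)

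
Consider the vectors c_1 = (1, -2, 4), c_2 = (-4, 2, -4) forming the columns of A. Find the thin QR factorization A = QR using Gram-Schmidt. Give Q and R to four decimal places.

c_1 = (1, -2, 4); ‖c_1‖ = 4.5826, so e_1 = (0.2182, -0.4364, 0.8729).
e_1·c_2 = 0.2182·(-4) + (-0.4364)·2 + 0.8729·(-4) = -5.2372.
u_2 = c_2 + 5.2372·e_1 = (-2.8571, -0.2857, 0.5714).
‖u_2‖ = 2.9277, so e_2 = (-0.9759, -0.0976, 0.1952).

Q = [[0.2182, -0.9759], [-0.4364, -0.0976], [0.8729, 0.1952]], R = [[4.5826, -5.2372], [0.0000, 2.9277]]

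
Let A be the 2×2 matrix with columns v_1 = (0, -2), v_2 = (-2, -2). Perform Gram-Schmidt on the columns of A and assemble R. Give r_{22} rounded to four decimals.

e_1 = v_1/‖v_1‖ = (0, -2)/2.0000 = (0.0000, -1.0000).
r_{12} = e_1·v_2 = 2.0000.
u_2 = v_2 − 2.0000·e_1 = (-2.0000, 0.0000).
r_{22} = ‖u_2‖ = 2.0000.

r_{22} = 2.0000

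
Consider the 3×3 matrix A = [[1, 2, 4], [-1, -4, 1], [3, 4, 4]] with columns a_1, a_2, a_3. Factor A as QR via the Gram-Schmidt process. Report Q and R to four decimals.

Q = [[0.3015, 0.1421, 0.9428], [-0.3015, -0.9239, 0.2357], [0.9045, -0.3553, -0.2357]], R = [[3.3166, 5.4272, 4.5227], [0.0000, 2.5584, -1.7767], [0.0000, 0.0000, 3.0641]]

e_1 = a_1/‖a_1‖ = (1, -1, 3)/3.3166 = (0.3015, -0.3015, 0.9045).
r_{12} = e_1·a_2 = 5.4272.
u_2 = a_2 − 5.4272·e_1 = (0.3636, -2.3636, -0.9091).
‖u_2‖ = 2.5584, so e_2 = (0.1421, -0.9239, -0.3553).
r_{13} = e_1·a_3 = 4.5227; r_{23} = e_2·a_3 = -1.7767.
u_3 = a_3 − 4.5227·e_1 + 1.7767·e_2 = (2.8889, 0.7222, -0.7222).
‖u_3‖ = 3.0641, so e_3 = (0.9428, 0.2357, -0.2357).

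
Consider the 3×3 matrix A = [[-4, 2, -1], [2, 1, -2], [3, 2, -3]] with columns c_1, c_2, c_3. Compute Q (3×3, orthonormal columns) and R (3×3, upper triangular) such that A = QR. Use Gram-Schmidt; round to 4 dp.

c_1 = (-4, 2, 3); ‖c_1‖ = 5.3852, so q_1 = (-0.7428, 0.3714, 0.5571).
q_1·c_2 = (-0.7428)·2 + 0.3714·1 + 0.5571·2 = 0.0000.
u_2 = c_2 + 0.0000·q_1 = (2.0000, 1.0000, 2.0000).
‖u_2‖ = 3.0000, so q_2 = (0.6667, 0.3333, 0.6667).
q_1·c_3 = (-0.7428)·(-1) + 0.3714·(-2) + 0.5571·(-3) = -1.6713; q_2·c_3 = 0.6667·(-1) + 0.3333·(-2) + 0.6667·(-3) = -3.3333.
u_3 = c_3 + 1.6713·q_1 + 3.3333·q_2 = (-0.0192, -0.2682, 0.1533).
‖u_3‖ = 0.3095, so q_3 = (-0.0619, -0.8666, 0.4952).

Q = [[-0.7428, 0.6667, -0.0619], [0.3714, 0.3333, -0.8666], [0.5571, 0.6667, 0.4952]], R = [[5.3852, 0.0000, -1.6713], [0.0000, 3.0000, -3.3333], [0.0000, 0.0000, 0.3095]]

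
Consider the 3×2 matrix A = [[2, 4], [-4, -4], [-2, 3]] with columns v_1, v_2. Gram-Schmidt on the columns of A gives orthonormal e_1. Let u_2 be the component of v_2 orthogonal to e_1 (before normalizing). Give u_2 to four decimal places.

v_1 = (2, -4, -2); ‖v_1‖ = 4.8990, so e_1 = (0.4082, -0.8165, -0.4082).
e_1·v_2 = 0.4082·4 + (-0.8165)·(-4) + (-0.4082)·3 = 3.6742.
u_2 = v_2 − 3.6742·e_1 = (2.5000, -1.0000, 4.5000).

u_2 = (2.5000, -1.0000, 4.5000)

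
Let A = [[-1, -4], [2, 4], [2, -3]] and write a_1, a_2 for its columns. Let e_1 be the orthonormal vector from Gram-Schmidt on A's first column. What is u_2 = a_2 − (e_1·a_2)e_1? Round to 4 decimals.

u_2 = (-3.3333, 2.6667, -4.3333)

a_1 = (-1, 2, 2); ‖a_1‖ = 3.0000, so e_1 = (-0.3333, 0.6667, 0.6667).
e_1·a_2 = (-0.3333)·(-4) + 0.6667·4 + 0.6667·(-3) = 2.0000.
u_2 = a_2 − 2.0000·e_1 = (-3.3333, 2.6667, -4.3333).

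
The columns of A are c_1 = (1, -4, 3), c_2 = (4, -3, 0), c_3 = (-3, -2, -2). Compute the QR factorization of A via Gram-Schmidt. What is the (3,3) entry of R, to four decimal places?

c_1 = (1, -4, 3); ‖c_1‖ = 5.0990, so q_1 = (0.1961, -0.7845, 0.5883).
q_1·c_2 = 0.1961·4 + (-0.7845)·(-3) + 0.5883·0 = 3.1379.
u_2 = c_2 − 3.1379·q_1 = (3.3846, -0.5385, -1.8462).
‖u_2‖ = 3.8928, so q_2 = (0.8695, -0.1383, -0.4742).
q_1·c_3 = 0.1961·(-3) + (-0.7845)·(-2) + 0.5883·(-2) = -0.1961; q_2·c_3 = 0.8695·(-3) + (-0.1383)·(-2) + (-0.4742)·(-2) = -1.3832.
u_3 = c_3 + 0.1961·q_1 + 1.3832·q_2 = (-1.7589, -2.3452, -2.5406).
r_{33} = ‖u_3‖ = 3.8792.

r_{33} = 3.8792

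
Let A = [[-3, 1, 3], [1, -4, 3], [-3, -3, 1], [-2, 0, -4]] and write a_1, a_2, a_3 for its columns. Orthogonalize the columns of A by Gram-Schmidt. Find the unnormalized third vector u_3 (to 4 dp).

u_3 = (3.4512, 1.1582, -0.3939, -4.0067)

a_1 = (-3, 1, -3, -2); ‖a_1‖ = 4.7958, so e_1 = (-0.6255, 0.2085, -0.6255, -0.4170).
e_1·a_2 = (-0.6255)·1 + 0.2085·(-4) + (-0.6255)·(-3) + (-0.4170)·0 = 0.4170.
u_2 = a_2 − 0.4170·e_1 = (1.2609, -4.0870, -2.7391, 0.1739).
‖u_2‖ = 5.0819, so e_2 = (0.2481, -0.8042, -0.5390, 0.0342).
e_1·a_3 = (-0.6255)·3 + 0.2085·3 + (-0.6255)·1 + (-0.4170)·(-4) = -0.2085; e_2·a_3 = 0.2481·3 + (-0.8042)·3 + (-0.5390)·1 + 0.0342·(-4) = -2.3442.
u_3 = a_3 + 0.2085·e_1 + 2.3442·e_2 = (3.4512, 1.1582, -0.3939, -4.0067).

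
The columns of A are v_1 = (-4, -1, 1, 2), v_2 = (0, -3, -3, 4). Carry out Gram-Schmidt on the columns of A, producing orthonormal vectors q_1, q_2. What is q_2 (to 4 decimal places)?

v_1 = (-4, -1, 1, 2); ‖v_1‖ = 4.6904, so q_1 = (-0.8528, -0.2132, 0.2132, 0.4264).
q_1·v_2 = (-0.8528)·0 + (-0.2132)·(-3) + 0.2132·(-3) + 0.4264·4 = 1.7056.
u_2 = v_2 − 1.7056·q_1 = (1.4545, -2.6364, -3.3636, 3.2727).
‖u_2‖ = 5.5759, so q_2 = (0.2609, -0.4728, -0.6032, 0.5869).

q_2 = (0.2609, -0.4728, -0.6032, 0.5869)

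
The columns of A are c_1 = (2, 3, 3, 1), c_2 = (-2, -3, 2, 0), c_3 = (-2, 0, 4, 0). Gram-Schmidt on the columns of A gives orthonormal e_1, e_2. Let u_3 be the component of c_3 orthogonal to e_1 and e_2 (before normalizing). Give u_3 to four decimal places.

c_1 = (2, 3, 3, 1); ‖c_1‖ = 4.7958, so e_1 = (0.4170, 0.6255, 0.6255, 0.2085).
e_1·c_2 = 0.4170·(-2) + 0.6255·(-3) + 0.6255·2 + 0.2085·0 = -1.4596.
u_2 = c_2 + 1.4596·e_1 = (-1.3913, -2.0870, 2.9130, 0.3043).
‖u_2‖ = 3.8561, so e_2 = (-0.3608, -0.5412, 0.7554, 0.0789).
e_1·c_3 = 0.4170·(-2) + 0.6255·0 + 0.6255·4 + 0.2085·0 = 1.6681; e_2·c_3 = (-0.3608)·(-2) + (-0.5412)·0 + 0.7554·4 + 0.0789·0 = 3.7434.
u_3 = c_3 − 1.6681·e_1 − 3.7434·e_2 = (-1.3450, 0.9825, 0.1287, -0.6433).

u_3 = (-1.3450, 0.9825, 0.1287, -0.6433)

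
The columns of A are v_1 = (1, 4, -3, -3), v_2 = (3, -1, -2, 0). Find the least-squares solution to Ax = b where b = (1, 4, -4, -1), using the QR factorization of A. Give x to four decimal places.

v_1 = (1, 4, -3, -3); ‖v_1‖ = 5.9161, so q_1 = (0.1690, 0.6761, -0.5071, -0.5071).
q_1·v_2 = 0.1690·3 + 0.6761·(-1) + (-0.5071)·(-2) + (-0.5071)·0 = 0.8452.
u_2 = v_2 − 0.8452·q_1 = (2.8571, -1.5714, -1.5714, 0.4286).
‖u_2‖ = 3.6450, so q_2 = (0.7839, -0.4311, -0.4311, 0.1176).
Qᵀb = (5.4090, 0.6663).
Back-substitute: x_2 = 0.6663/3.6450 = 0.1828.
x_1 = (5.4090 − 0.8452·0.1828)/5.9161 = 0.8882.

x = (0.8882, 0.1828)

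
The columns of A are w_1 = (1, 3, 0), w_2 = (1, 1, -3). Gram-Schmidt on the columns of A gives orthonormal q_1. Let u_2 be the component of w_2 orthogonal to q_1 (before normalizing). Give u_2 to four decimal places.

u_2 = (0.6000, -0.2000, -3.0000)

w_1 = (1, 3, 0); ‖w_1‖ = 3.1623, so q_1 = (0.3162, 0.9487, 0.0000).
q_1·w_2 = 0.3162·1 + 0.9487·1 + 0.0000·(-3) = 1.2649.
u_2 = w_2 − 1.2649·q_1 = (0.6000, -0.2000, -3.0000).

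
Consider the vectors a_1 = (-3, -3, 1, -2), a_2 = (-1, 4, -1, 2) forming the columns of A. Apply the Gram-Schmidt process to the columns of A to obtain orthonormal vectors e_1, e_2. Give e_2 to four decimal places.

e_2 = (-0.7698, 0.5921, -0.1066, 0.2132)

e_1 = a_1/‖a_1‖ = (-3, -3, 1, -2)/4.7958 = (-0.6255, -0.6255, 0.2085, -0.4170).
r_{12} = e_1·a_2 = -2.9192.
u_2 = a_2 + 2.9192·e_1 = (-2.8261, 2.1739, -0.3913, 0.7826).
‖u_2‖ = 3.6713, so e_2 = (-0.7698, 0.5921, -0.1066, 0.2132).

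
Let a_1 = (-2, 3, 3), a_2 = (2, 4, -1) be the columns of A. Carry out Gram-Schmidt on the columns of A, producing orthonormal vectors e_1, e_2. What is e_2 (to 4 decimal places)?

a_1 = (-2, 3, 3); ‖a_1‖ = 4.6904, so e_1 = (-0.4264, 0.6396, 0.6396).
e_1·a_2 = (-0.4264)·2 + 0.6396·4 + 0.6396·(-1) = 1.0660.
u_2 = a_2 − 1.0660·e_1 = (2.4545, 3.3182, -1.6818).
‖u_2‖ = 4.4569, so e_2 = (0.5507, 0.7445, -0.3774).

e_2 = (0.5507, 0.7445, -0.3774)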